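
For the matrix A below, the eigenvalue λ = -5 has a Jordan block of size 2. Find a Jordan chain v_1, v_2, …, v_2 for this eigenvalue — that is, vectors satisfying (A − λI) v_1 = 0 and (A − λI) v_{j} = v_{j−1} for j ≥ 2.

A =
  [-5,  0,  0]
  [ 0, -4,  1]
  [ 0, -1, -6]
A Jordan chain for λ = -5 of length 2:
v_1 = (0, 1, -1)ᵀ
v_2 = (0, 1, 0)ᵀ

Let N = A − (-5)·I. We want v_2 with N^2 v_2 = 0 but N^1 v_2 ≠ 0; then v_{j-1} := N · v_j for j = 2, …, 2.

Pick v_2 = (0, 1, 0)ᵀ.
Then v_1 = N · v_2 = (0, 1, -1)ᵀ.

Sanity check: (A − (-5)·I) v_1 = (0, 0, 0)ᵀ = 0. ✓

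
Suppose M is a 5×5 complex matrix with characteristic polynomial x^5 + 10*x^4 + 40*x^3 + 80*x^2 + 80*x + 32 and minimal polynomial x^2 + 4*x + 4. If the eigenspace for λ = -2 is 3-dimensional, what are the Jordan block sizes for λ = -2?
Block sizes for λ = -2: [2, 2, 1]

Step 1 — from the characteristic polynomial, algebraic multiplicity of λ = -2 is 5. From dim ker(M − (-2)·I) = 3, there are exactly 3 Jordan blocks for λ = -2.
Step 2 — from the minimal polynomial, the factor (x + 2)^2 tells us the largest block for λ = -2 has size 2.
Step 3 — with total size 5, 3 blocks, and largest block 2, the block sizes (in nonincreasing order) are [2, 2, 1].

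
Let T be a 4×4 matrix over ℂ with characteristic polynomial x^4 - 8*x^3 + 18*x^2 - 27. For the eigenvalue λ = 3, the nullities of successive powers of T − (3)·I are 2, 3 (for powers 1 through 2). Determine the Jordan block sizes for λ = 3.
Block sizes for λ = 3: [2, 1]

From the dimensions of kernels of powers, the number of Jordan blocks of size at least j is d_j − d_{j−1} where d_j = dim ker(N^j) (with d_0 = 0). Computing the differences gives [2, 1].
The number of blocks of size exactly k is (#blocks of size ≥ k) − (#blocks of size ≥ k + 1), so the partition is: 1 block(s) of size 1, 1 block(s) of size 2.
In nonincreasing order the block sizes are [2, 1].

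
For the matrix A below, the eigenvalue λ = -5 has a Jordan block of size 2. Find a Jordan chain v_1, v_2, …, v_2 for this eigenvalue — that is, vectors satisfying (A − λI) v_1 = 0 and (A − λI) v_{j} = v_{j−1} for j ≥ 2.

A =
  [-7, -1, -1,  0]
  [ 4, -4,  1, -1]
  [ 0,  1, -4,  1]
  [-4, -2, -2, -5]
A Jordan chain for λ = -5 of length 2:
v_1 = (-2, 4, 0, -4)ᵀ
v_2 = (1, 0, 0, 0)ᵀ

Let N = A − (-5)·I. We want v_2 with N^2 v_2 = 0 but N^1 v_2 ≠ 0; then v_{j-1} := N · v_j for j = 2, …, 2.

Pick v_2 = (1, 0, 0, 0)ᵀ.
Then v_1 = N · v_2 = (-2, 4, 0, -4)ᵀ.

Sanity check: (A − (-5)·I) v_1 = (0, 0, 0, 0)ᵀ = 0. ✓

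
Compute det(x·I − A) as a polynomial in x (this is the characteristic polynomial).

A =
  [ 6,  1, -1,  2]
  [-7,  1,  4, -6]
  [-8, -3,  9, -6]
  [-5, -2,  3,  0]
x^4 - 16*x^3 + 96*x^2 - 256*x + 256

Expanding det(x·I − A) (e.g. by cofactor expansion or by noting that A is similar to its Jordan form J, which has the same characteristic polynomial as A) gives
  χ_A(x) = x^4 - 16*x^3 + 96*x^2 - 256*x + 256
which factors as (x - 4)^4. The eigenvalues (with algebraic multiplicities) are λ = 4 with multiplicity 4.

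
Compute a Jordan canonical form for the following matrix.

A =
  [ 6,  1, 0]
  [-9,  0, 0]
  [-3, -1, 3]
J_2(3) ⊕ J_1(3)

The characteristic polynomial is
  det(x·I − A) = x^3 - 9*x^2 + 27*x - 27 = (x - 3)^3

Eigenvalues and multiplicities (the geometric multiplicity of λ is n − rank(A − λI), which equals the number of Jordan blocks for λ):
  λ = 3: algebraic multiplicity = 3, geometric multiplicity = 2

Determining the block sizes for each eigenvalue:
  λ = 3: 2 blocks summing to 3 forces exactly one block of size 2 and the rest size 1 → block sizes [2, 1]

Assembling the blocks gives a Jordan form
J =
  [3, 1, 0]
  [0, 3, 0]
  [0, 0, 3]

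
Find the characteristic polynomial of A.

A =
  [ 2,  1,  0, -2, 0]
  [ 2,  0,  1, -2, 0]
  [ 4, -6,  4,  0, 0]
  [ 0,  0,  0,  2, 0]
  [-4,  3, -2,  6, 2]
x^5 - 10*x^4 + 40*x^3 - 80*x^2 + 80*x - 32

Expanding det(x·I − A) (e.g. by cofactor expansion or by noting that A is similar to its Jordan form J, which has the same characteristic polynomial as A) gives
  χ_A(x) = x^5 - 10*x^4 + 40*x^3 - 80*x^2 + 80*x - 32
which factors as (x - 2)^5. The eigenvalues (with algebraic multiplicities) are λ = 2 with multiplicity 5.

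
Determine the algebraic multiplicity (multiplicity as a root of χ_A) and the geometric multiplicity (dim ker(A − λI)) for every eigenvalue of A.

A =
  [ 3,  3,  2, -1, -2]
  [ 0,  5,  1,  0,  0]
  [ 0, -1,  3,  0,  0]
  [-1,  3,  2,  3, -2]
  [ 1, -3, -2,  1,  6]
λ = 4: alg = 5, geom = 3

Step 1 — factor the characteristic polynomial to read off the algebraic multiplicities:
  χ_A(x) = (x - 4)^5

Step 2 — compute geometric multiplicities via the rank-nullity identity g(λ) = n − rank(A − λI):
  rank(A − (4)·I) = 2, so dim ker(A − (4)·I) = n − 2 = 3

Summary:
  λ = 4: algebraic multiplicity = 5, geometric multiplicity = 3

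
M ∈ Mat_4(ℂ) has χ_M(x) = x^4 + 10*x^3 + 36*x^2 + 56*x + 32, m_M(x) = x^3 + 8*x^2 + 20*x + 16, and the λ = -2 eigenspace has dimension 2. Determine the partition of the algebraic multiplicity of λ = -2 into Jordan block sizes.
Block sizes for λ = -2: [2, 1]

Step 1 — from the characteristic polynomial, algebraic multiplicity of λ = -2 is 3. From dim ker(M − (-2)·I) = 2, there are exactly 2 Jordan blocks for λ = -2.
Step 2 — from the minimal polynomial, the factor (x + 2)^2 tells us the largest block for λ = -2 has size 2.
Step 3 — with total size 3, 2 blocks, and largest block 2, the block sizes (in nonincreasing order) are [2, 1].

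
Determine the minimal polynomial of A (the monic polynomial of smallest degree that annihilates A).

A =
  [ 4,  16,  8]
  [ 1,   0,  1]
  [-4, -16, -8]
x^3 + 4*x^2

The characteristic polynomial is χ_A(x) = x^2*(x + 4), so the eigenvalues are known. The minimal polynomial is
  m_A(x) = Π_λ (x − λ)^{k_λ}
where k_λ is the size of the *largest* Jordan block for λ (equivalently, the smallest k with (A − λI)^k v = 0 for every generalised eigenvector v of λ).

  λ = -4: largest Jordan block has size 1, contributing (x + 4)
  λ = 0: largest Jordan block has size 2, contributing (x − 0)^2

So m_A(x) = x^2*(x + 4) = x^3 + 4*x^2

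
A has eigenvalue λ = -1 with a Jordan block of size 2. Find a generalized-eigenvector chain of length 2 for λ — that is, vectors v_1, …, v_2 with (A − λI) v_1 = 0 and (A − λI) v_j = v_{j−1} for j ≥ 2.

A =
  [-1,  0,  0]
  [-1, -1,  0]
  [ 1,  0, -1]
A Jordan chain for λ = -1 of length 2:
v_1 = (0, -1, 1)ᵀ
v_2 = (1, 0, 0)ᵀ

Let N = A − (-1)·I. We want v_2 with N^2 v_2 = 0 but N^1 v_2 ≠ 0; then v_{j-1} := N · v_j for j = 2, …, 2.

Pick v_2 = (1, 0, 0)ᵀ.
Then v_1 = N · v_2 = (0, -1, 1)ᵀ.

Sanity check: (A − (-1)·I) v_1 = (0, 0, 0)ᵀ = 0. ✓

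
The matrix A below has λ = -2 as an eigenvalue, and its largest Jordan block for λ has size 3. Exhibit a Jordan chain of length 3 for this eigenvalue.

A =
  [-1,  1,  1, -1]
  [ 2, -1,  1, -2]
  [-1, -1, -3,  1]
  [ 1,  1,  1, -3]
A Jordan chain for λ = -2 of length 3:
v_1 = (1, 1, -1, 1)ᵀ
v_2 = (1, 2, -1, 1)ᵀ
v_3 = (1, 0, 0, 0)ᵀ

Let N = A − (-2)·I. We want v_3 with N^3 v_3 = 0 but N^2 v_3 ≠ 0; then v_{j-1} := N · v_j for j = 3, …, 2.

Pick v_3 = (1, 0, 0, 0)ᵀ.
Then v_2 = N · v_3 = (1, 2, -1, 1)ᵀ.
Then v_1 = N · v_2 = (1, 1, -1, 1)ᵀ.

Sanity check: (A − (-2)·I) v_1 = (0, 0, 0, 0)ᵀ = 0. ✓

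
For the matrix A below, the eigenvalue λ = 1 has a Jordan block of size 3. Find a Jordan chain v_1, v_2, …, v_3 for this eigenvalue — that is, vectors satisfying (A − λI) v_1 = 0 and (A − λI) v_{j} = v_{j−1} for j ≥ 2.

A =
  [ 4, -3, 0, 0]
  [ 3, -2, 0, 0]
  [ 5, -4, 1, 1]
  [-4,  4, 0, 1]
A Jordan chain for λ = 1 of length 3:
v_1 = (0, 0, -1, 0)ᵀ
v_2 = (3, 3, 5, -4)ᵀ
v_3 = (1, 0, 0, 0)ᵀ

Let N = A − (1)·I. We want v_3 with N^3 v_3 = 0 but N^2 v_3 ≠ 0; then v_{j-1} := N · v_j for j = 3, …, 2.

Pick v_3 = (1, 0, 0, 0)ᵀ.
Then v_2 = N · v_3 = (3, 3, 5, -4)ᵀ.
Then v_1 = N · v_2 = (0, 0, -1, 0)ᵀ.

Sanity check: (A − (1)·I) v_1 = (0, 0, 0, 0)ᵀ = 0. ✓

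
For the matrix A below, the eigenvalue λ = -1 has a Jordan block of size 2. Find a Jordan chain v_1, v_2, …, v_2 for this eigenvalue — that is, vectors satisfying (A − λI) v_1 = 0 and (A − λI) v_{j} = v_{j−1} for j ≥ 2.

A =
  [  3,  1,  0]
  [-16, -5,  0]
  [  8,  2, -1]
A Jordan chain for λ = -1 of length 2:
v_1 = (4, -16, 8)ᵀ
v_2 = (1, 0, 0)ᵀ

Let N = A − (-1)·I. We want v_2 with N^2 v_2 = 0 but N^1 v_2 ≠ 0; then v_{j-1} := N · v_j for j = 2, …, 2.

Pick v_2 = (1, 0, 0)ᵀ.
Then v_1 = N · v_2 = (4, -16, 8)ᵀ.

Sanity check: (A − (-1)·I) v_1 = (0, 0, 0)ᵀ = 0. ✓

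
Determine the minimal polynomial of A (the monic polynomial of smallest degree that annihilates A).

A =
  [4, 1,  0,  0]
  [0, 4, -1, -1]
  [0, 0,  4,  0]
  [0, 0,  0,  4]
x^3 - 12*x^2 + 48*x - 64

The characteristic polynomial is χ_A(x) = (x - 4)^4, so the eigenvalues are known. The minimal polynomial is
  m_A(x) = Π_λ (x − λ)^{k_λ}
where k_λ is the size of the *largest* Jordan block for λ (equivalently, the smallest k with (A − λI)^k v = 0 for every generalised eigenvector v of λ).

  λ = 4: largest Jordan block has size 3, contributing (x − 4)^3

So m_A(x) = (x - 4)^3 = x^3 - 12*x^2 + 48*x - 64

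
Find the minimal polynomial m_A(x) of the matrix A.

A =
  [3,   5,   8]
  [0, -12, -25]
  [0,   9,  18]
x^3 - 9*x^2 + 27*x - 27

The characteristic polynomial is χ_A(x) = (x - 3)^3, so the eigenvalues are known. The minimal polynomial is
  m_A(x) = Π_λ (x − λ)^{k_λ}
where k_λ is the size of the *largest* Jordan block for λ (equivalently, the smallest k with (A − λI)^k v = 0 for every generalised eigenvector v of λ).

  λ = 3: largest Jordan block has size 3, contributing (x − 3)^3

So m_A(x) = (x - 3)^3 = x^3 - 9*x^2 + 27*x - 27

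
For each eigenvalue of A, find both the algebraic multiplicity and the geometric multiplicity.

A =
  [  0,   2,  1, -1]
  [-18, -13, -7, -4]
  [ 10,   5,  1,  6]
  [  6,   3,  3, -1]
λ = -4: alg = 3, geom = 1; λ = -1: alg = 1, geom = 1

Step 1 — factor the characteristic polynomial to read off the algebraic multiplicities:
  χ_A(x) = (x + 1)*(x + 4)^3

Step 2 — compute geometric multiplicities via the rank-nullity identity g(λ) = n − rank(A − λI):
  rank(A − (-4)·I) = 3, so dim ker(A − (-4)·I) = n − 3 = 1
  rank(A − (-1)·I) = 3, so dim ker(A − (-1)·I) = n − 3 = 1

Summary:
  λ = -4: algebraic multiplicity = 3, geometric multiplicity = 1
  λ = -1: algebraic multiplicity = 1, geometric multiplicity = 1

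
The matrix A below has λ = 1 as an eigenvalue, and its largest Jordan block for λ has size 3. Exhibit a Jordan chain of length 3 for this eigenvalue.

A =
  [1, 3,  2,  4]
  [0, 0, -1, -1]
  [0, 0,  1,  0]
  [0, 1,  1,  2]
A Jordan chain for λ = 1 of length 3:
v_1 = (1, 0, 0, 0)ᵀ
v_2 = (3, -1, 0, 1)ᵀ
v_3 = (0, 1, 0, 0)ᵀ

Let N = A − (1)·I. We want v_3 with N^3 v_3 = 0 but N^2 v_3 ≠ 0; then v_{j-1} := N · v_j for j = 3, …, 2.

Pick v_3 = (0, 1, 0, 0)ᵀ.
Then v_2 = N · v_3 = (3, -1, 0, 1)ᵀ.
Then v_1 = N · v_2 = (1, 0, 0, 0)ᵀ.

Sanity check: (A − (1)·I) v_1 = (0, 0, 0, 0)ᵀ = 0. ✓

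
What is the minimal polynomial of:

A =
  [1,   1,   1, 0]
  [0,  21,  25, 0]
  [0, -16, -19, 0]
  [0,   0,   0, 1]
x^3 - 3*x^2 + 3*x - 1

The characteristic polynomial is χ_A(x) = (x - 1)^4, so the eigenvalues are known. The minimal polynomial is
  m_A(x) = Π_λ (x − λ)^{k_λ}
where k_λ is the size of the *largest* Jordan block for λ (equivalently, the smallest k with (A − λI)^k v = 0 for every generalised eigenvector v of λ).

  λ = 1: largest Jordan block has size 3, contributing (x − 1)^3

So m_A(x) = (x - 1)^3 = x^3 - 3*x^2 + 3*x - 1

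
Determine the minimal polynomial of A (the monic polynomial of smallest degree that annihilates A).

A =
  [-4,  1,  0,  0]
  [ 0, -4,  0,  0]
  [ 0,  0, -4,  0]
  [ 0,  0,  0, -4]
x^2 + 8*x + 16

The characteristic polynomial is χ_A(x) = (x + 4)^4, so the eigenvalues are known. The minimal polynomial is
  m_A(x) = Π_λ (x − λ)^{k_λ}
where k_λ is the size of the *largest* Jordan block for λ (equivalently, the smallest k with (A − λI)^k v = 0 for every generalised eigenvector v of λ).

  λ = -4: largest Jordan block has size 2, contributing (x + 4)^2

So m_A(x) = (x + 4)^2 = x^2 + 8*x + 16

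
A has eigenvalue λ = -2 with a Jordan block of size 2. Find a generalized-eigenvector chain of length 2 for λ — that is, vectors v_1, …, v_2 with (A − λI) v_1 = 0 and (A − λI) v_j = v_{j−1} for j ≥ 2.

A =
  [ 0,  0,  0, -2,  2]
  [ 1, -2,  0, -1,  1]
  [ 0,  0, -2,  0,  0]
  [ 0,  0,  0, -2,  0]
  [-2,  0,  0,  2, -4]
A Jordan chain for λ = -2 of length 2:
v_1 = (2, 1, 0, 0, -2)ᵀ
v_2 = (1, 0, 0, 0, 0)ᵀ

Let N = A − (-2)·I. We want v_2 with N^2 v_2 = 0 but N^1 v_2 ≠ 0; then v_{j-1} := N · v_j for j = 2, …, 2.

Pick v_2 = (1, 0, 0, 0, 0)ᵀ.
Then v_1 = N · v_2 = (2, 1, 0, 0, -2)ᵀ.

Sanity check: (A − (-2)·I) v_1 = (0, 0, 0, 0, 0)ᵀ = 0. ✓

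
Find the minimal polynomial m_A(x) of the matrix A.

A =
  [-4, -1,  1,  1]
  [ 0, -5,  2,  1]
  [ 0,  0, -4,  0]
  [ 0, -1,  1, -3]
x^3 + 12*x^2 + 48*x + 64

The characteristic polynomial is χ_A(x) = (x + 4)^4, so the eigenvalues are known. The minimal polynomial is
  m_A(x) = Π_λ (x − λ)^{k_λ}
where k_λ is the size of the *largest* Jordan block for λ (equivalently, the smallest k with (A − λI)^k v = 0 for every generalised eigenvector v of λ).

  λ = -4: largest Jordan block has size 3, contributing (x + 4)^3

So m_A(x) = (x + 4)^3 = x^3 + 12*x^2 + 48*x + 64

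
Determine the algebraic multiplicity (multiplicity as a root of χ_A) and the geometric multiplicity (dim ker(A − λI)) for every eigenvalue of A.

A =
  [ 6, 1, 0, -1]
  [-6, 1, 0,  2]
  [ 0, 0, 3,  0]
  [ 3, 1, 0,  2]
λ = 3: alg = 4, geom = 3

Step 1 — factor the characteristic polynomial to read off the algebraic multiplicities:
  χ_A(x) = (x - 3)^4

Step 2 — compute geometric multiplicities via the rank-nullity identity g(λ) = n − rank(A − λI):
  rank(A − (3)·I) = 1, so dim ker(A − (3)·I) = n − 1 = 3

Summary:
  λ = 3: algebraic multiplicity = 4, geometric multiplicity = 3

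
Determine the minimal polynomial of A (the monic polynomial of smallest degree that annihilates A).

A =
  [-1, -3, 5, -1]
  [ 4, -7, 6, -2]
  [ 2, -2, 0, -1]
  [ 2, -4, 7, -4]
x^2 + 6*x + 9

The characteristic polynomial is χ_A(x) = (x + 3)^4, so the eigenvalues are known. The minimal polynomial is
  m_A(x) = Π_λ (x − λ)^{k_λ}
where k_λ is the size of the *largest* Jordan block for λ (equivalently, the smallest k with (A − λI)^k v = 0 for every generalised eigenvector v of λ).

  λ = -3: largest Jordan block has size 2, contributing (x + 3)^2

So m_A(x) = (x + 3)^2 = x^2 + 6*x + 9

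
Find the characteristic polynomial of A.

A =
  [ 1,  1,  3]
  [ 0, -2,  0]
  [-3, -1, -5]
x^3 + 6*x^2 + 12*x + 8

Expanding det(x·I − A) (e.g. by cofactor expansion or by noting that A is similar to its Jordan form J, which has the same characteristic polynomial as A) gives
  χ_A(x) = x^3 + 6*x^2 + 12*x + 8
which factors as (x + 2)^3. The eigenvalues (with algebraic multiplicities) are λ = -2 with multiplicity 3.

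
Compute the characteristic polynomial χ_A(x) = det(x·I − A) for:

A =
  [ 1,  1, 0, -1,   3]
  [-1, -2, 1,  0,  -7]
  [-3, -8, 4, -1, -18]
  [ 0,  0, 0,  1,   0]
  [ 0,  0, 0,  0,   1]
x^5 - 5*x^4 + 10*x^3 - 10*x^2 + 5*x - 1

Expanding det(x·I − A) (e.g. by cofactor expansion or by noting that A is similar to its Jordan form J, which has the same characteristic polynomial as A) gives
  χ_A(x) = x^5 - 5*x^4 + 10*x^3 - 10*x^2 + 5*x - 1
which factors as (x - 1)^5. The eigenvalues (with algebraic multiplicities) are λ = 1 with multiplicity 5.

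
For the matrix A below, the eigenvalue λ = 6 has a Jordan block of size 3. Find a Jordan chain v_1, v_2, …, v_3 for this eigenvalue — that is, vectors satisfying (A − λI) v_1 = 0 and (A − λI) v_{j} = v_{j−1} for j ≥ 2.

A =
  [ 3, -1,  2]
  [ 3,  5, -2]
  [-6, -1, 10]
A Jordan chain for λ = 6 of length 3:
v_1 = (-6, 0, -9)ᵀ
v_2 = (-3, 3, -6)ᵀ
v_3 = (1, 0, 0)ᵀ

Let N = A − (6)·I. We want v_3 with N^3 v_3 = 0 but N^2 v_3 ≠ 0; then v_{j-1} := N · v_j for j = 3, …, 2.

Pick v_3 = (1, 0, 0)ᵀ.
Then v_2 = N · v_3 = (-3, 3, -6)ᵀ.
Then v_1 = N · v_2 = (-6, 0, -9)ᵀ.

Sanity check: (A − (6)·I) v_1 = (0, 0, 0)ᵀ = 0. ✓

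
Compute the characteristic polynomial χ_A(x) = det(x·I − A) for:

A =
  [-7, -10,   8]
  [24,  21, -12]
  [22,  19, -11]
x^3 - 3*x^2 - 9*x + 27

Expanding det(x·I − A) (e.g. by cofactor expansion or by noting that A is similar to its Jordan form J, which has the same characteristic polynomial as A) gives
  χ_A(x) = x^3 - 3*x^2 - 9*x + 27
which factors as (x - 3)^2*(x + 3). The eigenvalues (with algebraic multiplicities) are λ = -3 with multiplicity 1, λ = 3 with multiplicity 2.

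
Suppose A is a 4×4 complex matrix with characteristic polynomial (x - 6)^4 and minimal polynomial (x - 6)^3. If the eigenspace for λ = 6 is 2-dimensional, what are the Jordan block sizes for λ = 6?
Block sizes for λ = 6: [3, 1]

Step 1 — from the characteristic polynomial, algebraic multiplicity of λ = 6 is 4. From dim ker(A − (6)·I) = 2, there are exactly 2 Jordan blocks for λ = 6.
Step 2 — from the minimal polynomial, the factor (x − 6)^3 tells us the largest block for λ = 6 has size 3.
Step 3 — with total size 4, 2 blocks, and largest block 3, the block sizes (in nonincreasing order) are [3, 1].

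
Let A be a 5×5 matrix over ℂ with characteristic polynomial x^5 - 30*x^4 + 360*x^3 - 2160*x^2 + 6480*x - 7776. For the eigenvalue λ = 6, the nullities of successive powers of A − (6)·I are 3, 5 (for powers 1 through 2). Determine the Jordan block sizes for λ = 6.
Block sizes for λ = 6: [2, 2, 1]

From the dimensions of kernels of powers, the number of Jordan blocks of size at least j is d_j − d_{j−1} where d_j = dim ker(N^j) (with d_0 = 0). Computing the differences gives [3, 2].
The number of blocks of size exactly k is (#blocks of size ≥ k) − (#blocks of size ≥ k + 1), so the partition is: 1 block(s) of size 1, 2 block(s) of size 2.
In nonincreasing order the block sizes are [2, 2, 1].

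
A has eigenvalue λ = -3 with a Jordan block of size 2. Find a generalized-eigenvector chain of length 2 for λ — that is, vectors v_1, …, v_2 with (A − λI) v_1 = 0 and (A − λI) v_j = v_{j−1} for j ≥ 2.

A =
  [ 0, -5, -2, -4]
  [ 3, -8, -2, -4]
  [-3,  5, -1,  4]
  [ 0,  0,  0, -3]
A Jordan chain for λ = -3 of length 2:
v_1 = (3, 3, -3, 0)ᵀ
v_2 = (1, 0, 0, 0)ᵀ

Let N = A − (-3)·I. We want v_2 with N^2 v_2 = 0 but N^1 v_2 ≠ 0; then v_{j-1} := N · v_j for j = 2, …, 2.

Pick v_2 = (1, 0, 0, 0)ᵀ.
Then v_1 = N · v_2 = (3, 3, -3, 0)ᵀ.

Sanity check: (A − (-3)·I) v_1 = (0, 0, 0, 0)ᵀ = 0. ✓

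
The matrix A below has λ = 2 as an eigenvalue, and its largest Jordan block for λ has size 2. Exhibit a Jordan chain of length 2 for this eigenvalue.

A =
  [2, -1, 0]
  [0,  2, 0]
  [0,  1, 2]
A Jordan chain for λ = 2 of length 2:
v_1 = (-1, 0, 1)ᵀ
v_2 = (0, 1, 0)ᵀ

Let N = A − (2)·I. We want v_2 with N^2 v_2 = 0 but N^1 v_2 ≠ 0; then v_{j-1} := N · v_j for j = 2, …, 2.

Pick v_2 = (0, 1, 0)ᵀ.
Then v_1 = N · v_2 = (-1, 0, 1)ᵀ.

Sanity check: (A − (2)·I) v_1 = (0, 0, 0)ᵀ = 0. ✓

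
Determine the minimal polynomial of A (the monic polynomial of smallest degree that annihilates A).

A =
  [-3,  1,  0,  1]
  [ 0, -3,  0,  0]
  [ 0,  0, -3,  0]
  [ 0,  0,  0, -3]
x^2 + 6*x + 9

The characteristic polynomial is χ_A(x) = (x + 3)^4, so the eigenvalues are known. The minimal polynomial is
  m_A(x) = Π_λ (x − λ)^{k_λ}
where k_λ is the size of the *largest* Jordan block for λ (equivalently, the smallest k with (A − λI)^k v = 0 for every generalised eigenvector v of λ).

  λ = -3: largest Jordan block has size 2, contributing (x + 3)^2

So m_A(x) = (x + 3)^2 = x^2 + 6*x + 9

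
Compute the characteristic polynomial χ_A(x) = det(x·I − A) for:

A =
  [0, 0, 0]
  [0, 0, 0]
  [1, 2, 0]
x^3

Expanding det(x·I − A) (e.g. by cofactor expansion or by noting that A is similar to its Jordan form J, which has the same characteristic polynomial as A) gives
  χ_A(x) = x^3
which factors as x^3. The eigenvalues (with algebraic multiplicities) are λ = 0 with multiplicity 3.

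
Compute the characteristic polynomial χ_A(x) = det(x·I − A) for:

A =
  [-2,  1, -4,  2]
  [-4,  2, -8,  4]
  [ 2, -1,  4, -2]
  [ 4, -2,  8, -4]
x^4

Expanding det(x·I − A) (e.g. by cofactor expansion or by noting that A is similar to its Jordan form J, which has the same characteristic polynomial as A) gives
  χ_A(x) = x^4
which factors as x^4. The eigenvalues (with algebraic multiplicities) are λ = 0 with multiplicity 4.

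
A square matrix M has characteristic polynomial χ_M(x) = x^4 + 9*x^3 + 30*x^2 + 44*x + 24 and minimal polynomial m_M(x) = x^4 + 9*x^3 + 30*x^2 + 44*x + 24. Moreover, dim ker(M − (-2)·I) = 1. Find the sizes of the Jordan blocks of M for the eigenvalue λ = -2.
Block sizes for λ = -2: [3]

Step 1 — from the characteristic polynomial, algebraic multiplicity of λ = -2 is 3. From dim ker(M − (-2)·I) = 1, there are exactly 1 Jordan blocks for λ = -2.
Step 2 — from the minimal polynomial, the factor (x + 2)^3 tells us the largest block for λ = -2 has size 3.
Step 3 — with total size 3, 1 blocks, and largest block 3, the block sizes (in nonincreasing order) are [3].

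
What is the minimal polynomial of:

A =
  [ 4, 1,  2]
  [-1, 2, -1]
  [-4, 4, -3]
x^3 - 3*x^2 + 3*x - 1

The characteristic polynomial is χ_A(x) = (x - 1)^3, so the eigenvalues are known. The minimal polynomial is
  m_A(x) = Π_λ (x − λ)^{k_λ}
where k_λ is the size of the *largest* Jordan block for λ (equivalently, the smallest k with (A − λI)^k v = 0 for every generalised eigenvector v of λ).

  λ = 1: largest Jordan block has size 3, contributing (x − 1)^3

So m_A(x) = (x - 1)^3 = x^3 - 3*x^2 + 3*x - 1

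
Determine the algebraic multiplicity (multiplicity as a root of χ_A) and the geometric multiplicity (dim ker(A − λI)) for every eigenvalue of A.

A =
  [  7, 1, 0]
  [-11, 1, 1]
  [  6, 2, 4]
λ = 4: alg = 3, geom = 1

Step 1 — factor the characteristic polynomial to read off the algebraic multiplicities:
  χ_A(x) = (x - 4)^3

Step 2 — compute geometric multiplicities via the rank-nullity identity g(λ) = n − rank(A − λI):
  rank(A − (4)·I) = 2, so dim ker(A − (4)·I) = n − 2 = 1

Summary:
  λ = 4: algebraic multiplicity = 3, geometric multiplicity = 1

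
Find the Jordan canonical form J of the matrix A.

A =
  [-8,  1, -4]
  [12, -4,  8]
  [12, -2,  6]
J_2(-2) ⊕ J_1(-2)

The characteristic polynomial is
  det(x·I − A) = x^3 + 6*x^2 + 12*x + 8 = (x + 2)^3

Eigenvalues and multiplicities (the geometric multiplicity of λ is n − rank(A − λI), which equals the number of Jordan blocks for λ):
  λ = -2: algebraic multiplicity = 3, geometric multiplicity = 2

Determining the block sizes for each eigenvalue:
  λ = -2: 2 blocks summing to 3 forces exactly one block of size 2 and the rest size 1 → block sizes [2, 1]

Assembling the blocks gives a Jordan form
J =
  [-2,  1,  0]
  [ 0, -2,  0]
  [ 0,  0, -2]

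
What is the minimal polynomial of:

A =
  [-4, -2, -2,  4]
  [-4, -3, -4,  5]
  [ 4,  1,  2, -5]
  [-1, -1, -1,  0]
x^3 + 3*x^2 - 4

The characteristic polynomial is χ_A(x) = (x - 1)*(x + 2)^3, so the eigenvalues are known. The minimal polynomial is
  m_A(x) = Π_λ (x − λ)^{k_λ}
where k_λ is the size of the *largest* Jordan block for λ (equivalently, the smallest k with (A − λI)^k v = 0 for every generalised eigenvector v of λ).

  λ = -2: largest Jordan block has size 2, contributing (x + 2)^2
  λ = 1: largest Jordan block has size 1, contributing (x − 1)

So m_A(x) = (x - 1)*(x + 2)^2 = x^3 + 3*x^2 - 4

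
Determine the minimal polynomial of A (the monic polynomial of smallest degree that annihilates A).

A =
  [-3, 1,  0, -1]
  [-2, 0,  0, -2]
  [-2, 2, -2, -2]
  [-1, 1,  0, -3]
x^2 + 4*x + 4

The characteristic polynomial is χ_A(x) = (x + 2)^4, so the eigenvalues are known. The minimal polynomial is
  m_A(x) = Π_λ (x − λ)^{k_λ}
where k_λ is the size of the *largest* Jordan block for λ (equivalently, the smallest k with (A − λI)^k v = 0 for every generalised eigenvector v of λ).

  λ = -2: largest Jordan block has size 2, contributing (x + 2)^2

So m_A(x) = (x + 2)^2 = x^2 + 4*x + 4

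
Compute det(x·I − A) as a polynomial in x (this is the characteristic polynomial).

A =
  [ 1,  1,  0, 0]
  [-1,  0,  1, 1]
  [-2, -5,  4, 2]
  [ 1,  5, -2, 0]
x^4 - 5*x^3 + 9*x^2 - 7*x + 2

Expanding det(x·I − A) (e.g. by cofactor expansion or by noting that A is similar to its Jordan form J, which has the same characteristic polynomial as A) gives
  χ_A(x) = x^4 - 5*x^3 + 9*x^2 - 7*x + 2
which factors as (x - 2)*(x - 1)^3. The eigenvalues (with algebraic multiplicities) are λ = 1 with multiplicity 3, λ = 2 with multiplicity 1.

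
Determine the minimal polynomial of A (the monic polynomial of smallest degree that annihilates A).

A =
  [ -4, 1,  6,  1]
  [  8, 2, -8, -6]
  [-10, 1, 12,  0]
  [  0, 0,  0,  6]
x^4 - 16*x^3 + 88*x^2 - 192*x + 144

The characteristic polynomial is χ_A(x) = (x - 6)^2*(x - 2)^2, so the eigenvalues are known. The minimal polynomial is
  m_A(x) = Π_λ (x − λ)^{k_λ}
where k_λ is the size of the *largest* Jordan block for λ (equivalently, the smallest k with (A − λI)^k v = 0 for every generalised eigenvector v of λ).

  λ = 2: largest Jordan block has size 2, contributing (x − 2)^2
  λ = 6: largest Jordan block has size 2, contributing (x − 6)^2

So m_A(x) = (x - 6)^2*(x - 2)^2 = x^4 - 16*x^3 + 88*x^2 - 192*x + 144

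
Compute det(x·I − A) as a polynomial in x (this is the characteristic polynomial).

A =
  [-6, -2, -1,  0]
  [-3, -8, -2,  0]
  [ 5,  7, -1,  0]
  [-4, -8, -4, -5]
x^4 + 20*x^3 + 150*x^2 + 500*x + 625

Expanding det(x·I − A) (e.g. by cofactor expansion or by noting that A is similar to its Jordan form J, which has the same characteristic polynomial as A) gives
  χ_A(x) = x^4 + 20*x^3 + 150*x^2 + 500*x + 625
which factors as (x + 5)^4. The eigenvalues (with algebraic multiplicities) are λ = -5 with multiplicity 4.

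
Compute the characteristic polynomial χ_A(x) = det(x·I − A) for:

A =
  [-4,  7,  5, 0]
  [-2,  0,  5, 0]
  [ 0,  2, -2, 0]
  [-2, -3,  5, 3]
x^4 + 3*x^3 - 6*x^2 - 28*x - 24

Expanding det(x·I − A) (e.g. by cofactor expansion or by noting that A is similar to its Jordan form J, which has the same characteristic polynomial as A) gives
  χ_A(x) = x^4 + 3*x^3 - 6*x^2 - 28*x - 24
which factors as (x - 3)*(x + 2)^3. The eigenvalues (with algebraic multiplicities) are λ = -2 with multiplicity 3, λ = 3 with multiplicity 1.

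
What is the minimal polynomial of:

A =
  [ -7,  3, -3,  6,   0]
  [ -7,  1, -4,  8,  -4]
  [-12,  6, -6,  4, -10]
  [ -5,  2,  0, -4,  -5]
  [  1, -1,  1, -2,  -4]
x^3 + 12*x^2 + 48*x + 64

The characteristic polynomial is χ_A(x) = (x + 4)^5, so the eigenvalues are known. The minimal polynomial is
  m_A(x) = Π_λ (x − λ)^{k_λ}
where k_λ is the size of the *largest* Jordan block for λ (equivalently, the smallest k with (A − λI)^k v = 0 for every generalised eigenvector v of λ).

  λ = -4: largest Jordan block has size 3, contributing (x + 4)^3

So m_A(x) = (x + 4)^3 = x^3 + 12*x^2 + 48*x + 64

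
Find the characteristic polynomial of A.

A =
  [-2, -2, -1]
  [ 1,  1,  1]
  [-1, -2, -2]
x^3 + 3*x^2 + 3*x + 1

Expanding det(x·I − A) (e.g. by cofactor expansion or by noting that A is similar to its Jordan form J, which has the same characteristic polynomial as A) gives
  χ_A(x) = x^3 + 3*x^2 + 3*x + 1
which factors as (x + 1)^3. The eigenvalues (with algebraic multiplicities) are λ = -1 with multiplicity 3.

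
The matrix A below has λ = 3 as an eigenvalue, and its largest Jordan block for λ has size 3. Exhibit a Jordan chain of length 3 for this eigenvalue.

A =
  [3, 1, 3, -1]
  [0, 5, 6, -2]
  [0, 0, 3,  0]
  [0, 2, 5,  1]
A Jordan chain for λ = 3 of length 3:
v_1 = (1, 2, 0, 2)ᵀ
v_2 = (3, 6, 0, 5)ᵀ
v_3 = (0, 0, 1, 0)ᵀ

Let N = A − (3)·I. We want v_3 with N^3 v_3 = 0 but N^2 v_3 ≠ 0; then v_{j-1} := N · v_j for j = 3, …, 2.

Pick v_3 = (0, 0, 1, 0)ᵀ.
Then v_2 = N · v_3 = (3, 6, 0, 5)ᵀ.
Then v_1 = N · v_2 = (1, 2, 0, 2)ᵀ.

Sanity check: (A − (3)·I) v_1 = (0, 0, 0, 0)ᵀ = 0. ✓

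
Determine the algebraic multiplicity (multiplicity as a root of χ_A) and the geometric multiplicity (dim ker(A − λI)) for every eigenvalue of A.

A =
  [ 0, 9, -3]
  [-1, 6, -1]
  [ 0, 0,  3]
λ = 3: alg = 3, geom = 2

Step 1 — factor the characteristic polynomial to read off the algebraic multiplicities:
  χ_A(x) = (x - 3)^3

Step 2 — compute geometric multiplicities via the rank-nullity identity g(λ) = n − rank(A − λI):
  rank(A − (3)·I) = 1, so dim ker(A − (3)·I) = n − 1 = 2

Summary:
  λ = 3: algebraic multiplicity = 3, geometric multiplicity = 2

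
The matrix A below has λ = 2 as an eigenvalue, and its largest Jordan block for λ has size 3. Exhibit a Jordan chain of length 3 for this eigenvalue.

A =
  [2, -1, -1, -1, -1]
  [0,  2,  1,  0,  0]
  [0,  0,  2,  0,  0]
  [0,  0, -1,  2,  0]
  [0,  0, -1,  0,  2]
A Jordan chain for λ = 2 of length 3:
v_1 = (1, 0, 0, 0, 0)ᵀ
v_2 = (-1, 1, 0, -1, -1)ᵀ
v_3 = (0, 0, 1, 0, 0)ᵀ

Let N = A − (2)·I. We want v_3 with N^3 v_3 = 0 but N^2 v_3 ≠ 0; then v_{j-1} := N · v_j for j = 3, …, 2.

Pick v_3 = (0, 0, 1, 0, 0)ᵀ.
Then v_2 = N · v_3 = (-1, 1, 0, -1, -1)ᵀ.
Then v_1 = N · v_2 = (1, 0, 0, 0, 0)ᵀ.

Sanity check: (A − (2)·I) v_1 = (0, 0, 0, 0, 0)ᵀ = 0. ✓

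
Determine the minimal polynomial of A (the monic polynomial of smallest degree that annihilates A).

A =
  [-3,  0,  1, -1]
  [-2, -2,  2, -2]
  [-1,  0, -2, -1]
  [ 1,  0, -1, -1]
x^3 + 6*x^2 + 12*x + 8

The characteristic polynomial is χ_A(x) = (x + 2)^4, so the eigenvalues are known. The minimal polynomial is
  m_A(x) = Π_λ (x − λ)^{k_λ}
where k_λ is the size of the *largest* Jordan block for λ (equivalently, the smallest k with (A − λI)^k v = 0 for every generalised eigenvector v of λ).

  λ = -2: largest Jordan block has size 3, contributing (x + 2)^3

So m_A(x) = (x + 2)^3 = x^3 + 6*x^2 + 12*x + 8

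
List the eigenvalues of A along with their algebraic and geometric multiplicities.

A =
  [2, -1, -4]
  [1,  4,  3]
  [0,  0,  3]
λ = 3: alg = 3, geom = 1

Step 1 — factor the characteristic polynomial to read off the algebraic multiplicities:
  χ_A(x) = (x - 3)^3

Step 2 — compute geometric multiplicities via the rank-nullity identity g(λ) = n − rank(A − λI):
  rank(A − (3)·I) = 2, so dim ker(A − (3)·I) = n − 2 = 1

Summary:
  λ = 3: algebraic multiplicity = 3, geometric multiplicity = 1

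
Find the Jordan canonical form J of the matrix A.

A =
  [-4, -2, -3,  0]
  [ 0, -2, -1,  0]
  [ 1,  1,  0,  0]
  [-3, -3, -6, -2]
J_3(-2) ⊕ J_1(-2)

The characteristic polynomial is
  det(x·I − A) = x^4 + 8*x^3 + 24*x^2 + 32*x + 16 = (x + 2)^4

Eigenvalues and multiplicities (the geometric multiplicity of λ is n − rank(A − λI), which equals the number of Jordan blocks for λ):
  λ = -2: algebraic multiplicity = 4, geometric multiplicity = 2

Determining the block sizes for each eigenvalue:
  λ = -2: with am = 4 and gm = 2, the partition is not yet determined (e.g. several partitions of 4 into 2 parts exist). Let N = A − (-2)·I. Computing rank(N^1) = 2, rank(N^2) = 1, rank(N^3) = 0; the number of blocks of size ≥ j is rank(N^{j−1}) − rank(N^j), giving [2, 1, 1]. So we have 1 block(s) of size 3, 1 block(s) of size 1 → block sizes [3, 1]

Assembling the blocks gives a Jordan form
J =
  [-2,  1,  0,  0]
  [ 0, -2,  1,  0]
  [ 0,  0, -2,  0]
  [ 0,  0,  0, -2]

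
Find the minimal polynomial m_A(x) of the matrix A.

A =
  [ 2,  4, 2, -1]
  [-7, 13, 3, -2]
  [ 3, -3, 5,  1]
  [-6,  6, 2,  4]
x^2 - 12*x + 36

The characteristic polynomial is χ_A(x) = (x - 6)^4, so the eigenvalues are known. The minimal polynomial is
  m_A(x) = Π_λ (x − λ)^{k_λ}
where k_λ is the size of the *largest* Jordan block for λ (equivalently, the smallest k with (A − λI)^k v = 0 for every generalised eigenvector v of λ).

  λ = 6: largest Jordan block has size 2, contributing (x − 6)^2

So m_A(x) = (x - 6)^2 = x^2 - 12*x + 36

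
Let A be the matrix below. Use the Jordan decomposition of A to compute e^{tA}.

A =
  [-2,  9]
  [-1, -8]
e^{tA} =
  [3*t*exp(-5*t) + exp(-5*t), 9*t*exp(-5*t)]
  [-t*exp(-5*t), -3*t*exp(-5*t) + exp(-5*t)]

Strategy: write A = P · J · P⁻¹ where J is a Jordan canonical form, so e^{tA} = P · e^{tJ} · P⁻¹, and e^{tJ} can be computed block-by-block.

A has Jordan form
J =
  [-5,  1]
  [ 0, -5]
(up to reordering of blocks).

Per-block formulas:
  For a 2×2 Jordan block J_2(-5): exp(t · J_2(-5)) = e^(-5t)·(I + t·N), where N is the 2×2 nilpotent shift.

After assembling e^{tJ} and conjugating by P, we get:

e^{tA} =
  [3*t*exp(-5*t) + exp(-5*t), 9*t*exp(-5*t)]
  [-t*exp(-5*t), -3*t*exp(-5*t) + exp(-5*t)]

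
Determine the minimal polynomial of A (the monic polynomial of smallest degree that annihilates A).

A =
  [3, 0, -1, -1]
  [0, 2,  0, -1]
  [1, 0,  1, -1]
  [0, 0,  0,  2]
x^2 - 4*x + 4

The characteristic polynomial is χ_A(x) = (x - 2)^4, so the eigenvalues are known. The minimal polynomial is
  m_A(x) = Π_λ (x − λ)^{k_λ}
where k_λ is the size of the *largest* Jordan block for λ (equivalently, the smallest k with (A − λI)^k v = 0 for every generalised eigenvector v of λ).

  λ = 2: largest Jordan block has size 2, contributing (x − 2)^2

So m_A(x) = (x - 2)^2 = x^2 - 4*x + 4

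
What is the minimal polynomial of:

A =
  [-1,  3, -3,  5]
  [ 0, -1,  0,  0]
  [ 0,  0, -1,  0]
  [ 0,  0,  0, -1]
x^2 + 2*x + 1

The characteristic polynomial is χ_A(x) = (x + 1)^4, so the eigenvalues are known. The minimal polynomial is
  m_A(x) = Π_λ (x − λ)^{k_λ}
where k_λ is the size of the *largest* Jordan block for λ (equivalently, the smallest k with (A − λI)^k v = 0 for every generalised eigenvector v of λ).

  λ = -1: largest Jordan block has size 2, contributing (x + 1)^2

So m_A(x) = (x + 1)^2 = x^2 + 2*x + 1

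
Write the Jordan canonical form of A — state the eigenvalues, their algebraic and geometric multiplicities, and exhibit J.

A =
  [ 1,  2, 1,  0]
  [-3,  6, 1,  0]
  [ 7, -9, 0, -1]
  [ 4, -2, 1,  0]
J_3(1) ⊕ J_1(4)

The characteristic polynomial is
  det(x·I − A) = x^4 - 7*x^3 + 15*x^2 - 13*x + 4 = (x - 4)*(x - 1)^3

Eigenvalues and multiplicities (the geometric multiplicity of λ is n − rank(A − λI), which equals the number of Jordan blocks for λ):
  λ = 1: algebraic multiplicity = 3, geometric multiplicity = 1
  λ = 4: algebraic multiplicity = 1, geometric multiplicity = 1

Determining the block sizes for each eigenvalue:
  λ = 1: one block (gm = 1), so the single block has size am = 3 → block sizes [3]
  λ = 4: one block (gm = 1), so the single block has size am = 1 → block sizes [1]

Assembling the blocks gives a Jordan form
J =
  [1, 1, 0, 0]
  [0, 1, 1, 0]
  [0, 0, 1, 0]
  [0, 0, 0, 4]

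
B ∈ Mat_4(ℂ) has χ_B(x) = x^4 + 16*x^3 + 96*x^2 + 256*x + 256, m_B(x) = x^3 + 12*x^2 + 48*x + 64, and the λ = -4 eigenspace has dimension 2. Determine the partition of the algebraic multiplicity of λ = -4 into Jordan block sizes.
Block sizes for λ = -4: [3, 1]

Step 1 — from the characteristic polynomial, algebraic multiplicity of λ = -4 is 4. From dim ker(B − (-4)·I) = 2, there are exactly 2 Jordan blocks for λ = -4.
Step 2 — from the minimal polynomial, the factor (x + 4)^3 tells us the largest block for λ = -4 has size 3.
Step 3 — with total size 4, 2 blocks, and largest block 3, the block sizes (in nonincreasing order) are [3, 1].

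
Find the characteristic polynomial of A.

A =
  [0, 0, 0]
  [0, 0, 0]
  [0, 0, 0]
x^3

Expanding det(x·I − A) (e.g. by cofactor expansion or by noting that A is similar to its Jordan form J, which has the same characteristic polynomial as A) gives
  χ_A(x) = x^3
which factors as x^3. The eigenvalues (with algebraic multiplicities) are λ = 0 with multiplicity 3.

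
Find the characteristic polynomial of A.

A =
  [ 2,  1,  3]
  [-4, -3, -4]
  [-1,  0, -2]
x^3 + 3*x^2 + 3*x + 1

Expanding det(x·I − A) (e.g. by cofactor expansion or by noting that A is similar to its Jordan form J, which has the same characteristic polynomial as A) gives
  χ_A(x) = x^3 + 3*x^2 + 3*x + 1
which factors as (x + 1)^3. The eigenvalues (with algebraic multiplicities) are λ = -1 with multiplicity 3.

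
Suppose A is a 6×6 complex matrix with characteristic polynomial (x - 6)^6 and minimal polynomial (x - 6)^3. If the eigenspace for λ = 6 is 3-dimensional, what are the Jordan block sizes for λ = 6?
Block sizes for λ = 6: [3, 2, 1]

Step 1 — from the characteristic polynomial, algebraic multiplicity of λ = 6 is 6. From dim ker(A − (6)·I) = 3, there are exactly 3 Jordan blocks for λ = 6.
Step 2 — from the minimal polynomial, the factor (x − 6)^3 tells us the largest block for λ = 6 has size 3.
Step 3 — with total size 6, 3 blocks, and largest block 3, the block sizes (in nonincreasing order) are [3, 2, 1].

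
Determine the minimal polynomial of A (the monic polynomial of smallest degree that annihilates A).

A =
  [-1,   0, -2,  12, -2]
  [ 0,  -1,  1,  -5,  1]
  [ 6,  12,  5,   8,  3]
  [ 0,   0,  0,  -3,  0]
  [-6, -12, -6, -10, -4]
x^4 + 3*x^3 - 3*x^2 - 11*x - 6

The characteristic polynomial is χ_A(x) = (x - 2)*(x + 1)^3*(x + 3), so the eigenvalues are known. The minimal polynomial is
  m_A(x) = Π_λ (x − λ)^{k_λ}
where k_λ is the size of the *largest* Jordan block for λ (equivalently, the smallest k with (A − λI)^k v = 0 for every generalised eigenvector v of λ).

  λ = -3: largest Jordan block has size 1, contributing (x + 3)
  λ = -1: largest Jordan block has size 2, contributing (x + 1)^2
  λ = 2: largest Jordan block has size 1, contributing (x − 2)

So m_A(x) = (x - 2)*(x + 1)^2*(x + 3) = x^4 + 3*x^3 - 3*x^2 - 11*x - 6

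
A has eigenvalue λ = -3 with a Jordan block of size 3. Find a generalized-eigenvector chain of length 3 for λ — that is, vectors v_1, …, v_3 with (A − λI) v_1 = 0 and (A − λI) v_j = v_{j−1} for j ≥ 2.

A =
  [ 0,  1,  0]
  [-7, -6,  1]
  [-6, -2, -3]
A Jordan chain for λ = -3 of length 3:
v_1 = (2, -6, -4)ᵀ
v_2 = (3, -7, -6)ᵀ
v_3 = (1, 0, 0)ᵀ

Let N = A − (-3)·I. We want v_3 with N^3 v_3 = 0 but N^2 v_3 ≠ 0; then v_{j-1} := N · v_j for j = 3, …, 2.

Pick v_3 = (1, 0, 0)ᵀ.
Then v_2 = N · v_3 = (3, -7, -6)ᵀ.
Then v_1 = N · v_2 = (2, -6, -4)ᵀ.

Sanity check: (A − (-3)·I) v_1 = (0, 0, 0)ᵀ = 0. ✓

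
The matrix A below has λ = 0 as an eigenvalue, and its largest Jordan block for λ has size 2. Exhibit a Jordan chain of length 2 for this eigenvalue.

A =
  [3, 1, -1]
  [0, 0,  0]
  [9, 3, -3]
A Jordan chain for λ = 0 of length 2:
v_1 = (3, 0, 9)ᵀ
v_2 = (1, 0, 0)ᵀ

Let N = A − (0)·I. We want v_2 with N^2 v_2 = 0 but N^1 v_2 ≠ 0; then v_{j-1} := N · v_j for j = 2, …, 2.

Pick v_2 = (1, 0, 0)ᵀ.
Then v_1 = N · v_2 = (3, 0, 9)ᵀ.

Sanity check: (A − (0)·I) v_1 = (0, 0, 0)ᵀ = 0. ✓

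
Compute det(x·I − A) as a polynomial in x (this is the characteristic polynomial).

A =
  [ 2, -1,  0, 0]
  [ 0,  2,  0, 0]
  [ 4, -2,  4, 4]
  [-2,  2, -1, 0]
x^4 - 8*x^3 + 24*x^2 - 32*x + 16

Expanding det(x·I − A) (e.g. by cofactor expansion or by noting that A is similar to its Jordan form J, which has the same characteristic polynomial as A) gives
  χ_A(x) = x^4 - 8*x^3 + 24*x^2 - 32*x + 16
which factors as (x - 2)^4. The eigenvalues (with algebraic multiplicities) are λ = 2 with multiplicity 4.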